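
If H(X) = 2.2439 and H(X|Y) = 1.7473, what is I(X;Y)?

I(X;Y) = H(X) - H(X|Y)
I(X;Y) = 2.2439 - 1.7473 = 0.4966 bits


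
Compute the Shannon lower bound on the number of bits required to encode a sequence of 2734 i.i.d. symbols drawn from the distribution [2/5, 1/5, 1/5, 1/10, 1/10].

Entropy H = 2.1219 bits/symbol
Minimum bits = H × n = 2.1219 × 2734
= 5801.35 bits


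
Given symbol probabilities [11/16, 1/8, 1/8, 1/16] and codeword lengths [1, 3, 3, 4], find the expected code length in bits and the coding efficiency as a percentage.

Average length L = Σ p_i × l_i = 1.6875 bits
Entropy H = 1.3716 bits
Efficiency η = H/L × 100% = 81.28%


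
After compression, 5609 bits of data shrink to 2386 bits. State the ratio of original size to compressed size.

Compression ratio = Original / Compressed
= 5609 / 2386 = 2.35:1


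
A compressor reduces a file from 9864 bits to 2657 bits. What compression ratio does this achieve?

Compression ratio = Original / Compressed
= 9864 / 2657 = 3.71:1


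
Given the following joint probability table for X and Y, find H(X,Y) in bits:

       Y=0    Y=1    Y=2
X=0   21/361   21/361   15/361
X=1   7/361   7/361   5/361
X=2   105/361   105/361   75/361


H(X,Y) = -Σ p(x,y) log₂ p(x,y)
  p(0,0)=21/361: -0.0582 × log₂(0.0582) = 0.2387
  p(0,1)=21/361: -0.0582 × log₂(0.0582) = 0.2387
  p(0,2)=15/361: -0.0416 × log₂(0.0416) = 0.1907
  p(1,0)=7/361: -0.0194 × log₂(0.0194) = 0.1103
  p(1,1)=7/361: -0.0194 × log₂(0.0194) = 0.1103
  p(1,2)=5/361: -0.0139 × log₂(0.0139) = 0.0855
  p(2,0)=105/361: -0.2909 × log₂(0.2909) = 0.5182
  p(2,1)=105/361: -0.2909 × log₂(0.2909) = 0.5182
  p(2,2)=75/361: -0.2078 × log₂(0.2078) = 0.4710
H(X,Y) = 2.4816 bits


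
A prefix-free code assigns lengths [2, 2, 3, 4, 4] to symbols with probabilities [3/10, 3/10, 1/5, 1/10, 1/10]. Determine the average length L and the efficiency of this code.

Average length L = Σ p_i × l_i = 2.6000 bits
Entropy H = 2.1710 bits
Efficiency η = H/L × 100% = 83.50%


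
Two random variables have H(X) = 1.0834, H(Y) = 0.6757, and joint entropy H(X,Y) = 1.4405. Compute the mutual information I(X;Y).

I(X;Y) = H(X) + H(Y) - H(X,Y)
I(X;Y) = 1.0834 + 0.6757 - 1.4405 = 0.3186 bits


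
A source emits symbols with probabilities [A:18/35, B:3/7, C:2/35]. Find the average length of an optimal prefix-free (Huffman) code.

Huffman tree construction:
Combine smallest probabilities repeatedly
Resulting codes:
  A: 1 (length 1)
  B: 01 (length 2)
  C: 00 (length 2)
Average length = Σ p(s) × length(s) = 1.4857 bits


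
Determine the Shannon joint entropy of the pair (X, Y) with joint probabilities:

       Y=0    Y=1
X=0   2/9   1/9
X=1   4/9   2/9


H(X,Y) = -Σ p(x,y) log₂ p(x,y)
  p(0,0)=2/9: -0.2222 × log₂(0.2222) = 0.4822
  p(0,1)=1/9: -0.1111 × log₂(0.1111) = 0.3522
  p(1,0)=4/9: -0.4444 × log₂(0.4444) = 0.5200
  p(1,1)=2/9: -0.2222 × log₂(0.2222) = 0.4822
H(X,Y) = 1.8366 bits


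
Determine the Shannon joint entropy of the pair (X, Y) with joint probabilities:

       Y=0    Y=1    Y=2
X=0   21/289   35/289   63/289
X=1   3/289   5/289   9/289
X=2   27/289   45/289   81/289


H(X,Y) = -Σ p(x,y) log₂ p(x,y)
  p(0,0)=21/289: -0.0727 × log₂(0.0727) = 0.2749
  p(0,1)=35/289: -0.1211 × log₂(0.1211) = 0.3688
  p(0,2)=63/289: -0.2180 × log₂(0.2180) = 0.4791
  p(1,0)=3/289: -0.0104 × log₂(0.0104) = 0.0684
  p(1,1)=5/289: -0.0173 × log₂(0.0173) = 0.1013
  p(1,2)=9/289: -0.0311 × log₂(0.0311) = 0.1559
  p(2,0)=27/289: -0.0934 × log₂(0.0934) = 0.3195
  p(2,1)=45/289: -0.1557 × log₂(0.1557) = 0.4178
  p(2,2)=81/289: -0.2803 × log₂(0.2803) = 0.5143
H(X,Y) = 2.6999 bits


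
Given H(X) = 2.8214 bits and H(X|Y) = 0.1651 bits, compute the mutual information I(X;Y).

I(X;Y) = H(X) - H(X|Y)
I(X;Y) = 2.8214 - 0.1651 = 2.6563 bits


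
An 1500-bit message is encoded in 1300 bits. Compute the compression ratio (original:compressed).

Compression ratio = Original / Compressed
= 1500 / 1300 = 1.15:1


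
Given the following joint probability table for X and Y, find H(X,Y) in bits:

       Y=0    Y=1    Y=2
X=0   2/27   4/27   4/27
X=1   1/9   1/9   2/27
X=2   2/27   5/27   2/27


H(X,Y) = -Σ p(x,y) log₂ p(x,y)
  p(0,0)=2/27: -0.0741 × log₂(0.0741) = 0.2781
  p(0,1)=4/27: -0.1481 × log₂(0.1481) = 0.4081
  p(0,2)=4/27: -0.1481 × log₂(0.1481) = 0.4081
  p(1,0)=1/9: -0.1111 × log₂(0.1111) = 0.3522
  p(1,1)=1/9: -0.1111 × log₂(0.1111) = 0.3522
  p(1,2)=2/27: -0.0741 × log₂(0.0741) = 0.2781
  p(2,0)=2/27: -0.0741 × log₂(0.0741) = 0.2781
  p(2,1)=5/27: -0.1852 × log₂(0.1852) = 0.4505
  p(2,2)=2/27: -0.0741 × log₂(0.0741) = 0.2781
H(X,Y) = 3.0838 bits


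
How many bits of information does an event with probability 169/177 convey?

Information content I(x) = -log₂(p(x))
I = -log₂(169/177) = -log₂(0.9548)
I = 0.0667 bits


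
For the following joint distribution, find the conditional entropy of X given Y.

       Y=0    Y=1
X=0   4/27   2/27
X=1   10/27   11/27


H(X|Y) = Σ_y p(y) H(X|Y=y)
  p(Y=0) = 14/27, H(X|Y=0) = 0.8631
  p(Y=1) = 13/27, H(X|Y=1) = 0.6194
H(X|Y) = 0.5185×0.8631 + 0.4815×0.6194 = 0.7458 bits


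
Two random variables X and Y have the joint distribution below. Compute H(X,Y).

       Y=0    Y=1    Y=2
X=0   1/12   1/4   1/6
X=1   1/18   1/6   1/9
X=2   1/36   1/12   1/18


H(X,Y) = -Σ p(x,y) log₂ p(x,y)
  p(0,0)=1/12: -0.0833 × log₂(0.0833) = 0.2987
  p(0,1)=1/4: -0.2500 × log₂(0.2500) = 0.5000
  p(0,2)=1/6: -0.1667 × log₂(0.1667) = 0.4308
  p(1,0)=1/18: -0.0556 × log₂(0.0556) = 0.2317
  p(1,1)=1/6: -0.1667 × log₂(0.1667) = 0.4308
  p(1,2)=1/9: -0.1111 × log₂(0.1111) = 0.3522
  p(2,0)=1/36: -0.0278 × log₂(0.0278) = 0.1436
  p(2,1)=1/12: -0.0833 × log₂(0.0833) = 0.2987
  p(2,2)=1/18: -0.0556 × log₂(0.0556) = 0.2317
H(X,Y) = 2.9183 bits


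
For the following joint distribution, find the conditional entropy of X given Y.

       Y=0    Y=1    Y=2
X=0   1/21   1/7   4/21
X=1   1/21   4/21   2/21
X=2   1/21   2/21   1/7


H(X|Y) = Σ_y p(y) H(X|Y=y)
  p(Y=0) = 1/7, H(X|Y=0) = 1.5850
  p(Y=1) = 3/7, H(X|Y=1) = 1.5305
  p(Y=2) = 3/7, H(X|Y=2) = 1.5305
H(X|Y) = 0.1429×1.5850 + 0.4286×1.5305 + 0.4286×1.5305 = 1.5383 bits


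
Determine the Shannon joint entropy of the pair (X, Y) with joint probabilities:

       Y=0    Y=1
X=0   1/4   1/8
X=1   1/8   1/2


H(X,Y) = -Σ p(x,y) log₂ p(x,y)
  p(0,0)=1/4: -0.2500 × log₂(0.2500) = 0.5000
  p(0,1)=1/8: -0.1250 × log₂(0.1250) = 0.3750
  p(1,0)=1/8: -0.1250 × log₂(0.1250) = 0.3750
  p(1,1)=1/2: -0.5000 × log₂(0.5000) = 0.5000
H(X,Y) = 1.7500 bits


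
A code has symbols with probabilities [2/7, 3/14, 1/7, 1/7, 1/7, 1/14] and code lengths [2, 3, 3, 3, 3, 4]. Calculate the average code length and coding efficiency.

Average length L = Σ p_i × l_i = 2.7857 bits
Entropy H = 2.4677 bits
Efficiency η = H/L × 100% = 88.58%


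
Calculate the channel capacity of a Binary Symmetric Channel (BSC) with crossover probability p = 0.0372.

For BSC with error probability p:
C = 1 - H(p) where H(p) is binary entropy
H(0.0372) = -0.0372 × log₂(0.0372) - 0.9628 × log₂(0.9628)
H(p) = 0.2293
C = 1 - 0.2293 = 0.7707 bits/use


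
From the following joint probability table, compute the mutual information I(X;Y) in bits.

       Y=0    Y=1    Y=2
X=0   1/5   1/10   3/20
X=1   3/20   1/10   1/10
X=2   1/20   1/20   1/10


H(X) = 1.5129, H(Y) = 1.5589, H(X,Y) = 3.0464
I(X;Y) = H(X) + H(Y) - H(X,Y) = 0.0253 bits


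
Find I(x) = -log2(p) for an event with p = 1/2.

Information content I(x) = -log₂(p(x))
I = -log₂(1/2) = -log₂(0.5000)
I = 1.0000 bits


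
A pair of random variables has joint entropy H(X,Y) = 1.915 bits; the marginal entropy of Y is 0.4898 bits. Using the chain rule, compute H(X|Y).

Chain rule: H(X,Y) = H(X|Y) + H(Y)
H(X|Y) = H(X,Y) - H(Y) = 1.915 - 0.4898 = 1.4252 bits


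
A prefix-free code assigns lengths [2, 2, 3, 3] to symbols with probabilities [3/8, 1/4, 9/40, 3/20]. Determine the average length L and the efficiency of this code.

Average length L = Σ p_i × l_i = 2.3750 bits
Entropy H = 1.9254 bits
Efficiency η = H/L × 100% = 81.07%


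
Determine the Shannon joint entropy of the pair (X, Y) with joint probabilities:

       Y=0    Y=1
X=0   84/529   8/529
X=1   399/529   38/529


H(X,Y) = -Σ p(x,y) log₂ p(x,y)
  p(0,0)=84/529: -0.1588 × log₂(0.1588) = 0.4216
  p(0,1)=8/529: -0.0151 × log₂(0.0151) = 0.0914
  p(1,0)=399/529: -0.7543 × log₂(0.7543) = 0.3069
  p(1,1)=38/529: -0.0718 × log₂(0.0718) = 0.2729
H(X,Y) = 1.0928 bits


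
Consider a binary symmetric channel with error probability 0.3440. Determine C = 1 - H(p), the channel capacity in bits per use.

For BSC with error probability p:
C = 1 - H(p) where H(p) is binary entropy
H(0.3440) = -0.3440 × log₂(0.3440) - 0.6560 × log₂(0.6560)
H(p) = 0.9286
C = 1 - 0.9286 = 0.0714 bits/use


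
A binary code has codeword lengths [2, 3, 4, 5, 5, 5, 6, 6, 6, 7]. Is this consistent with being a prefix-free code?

Kraft inequality: Σ 2^(-l_i) ≤ 1 for prefix-free code
Calculating: 2^(-2) + 2^(-3) + 2^(-4) + 2^(-5) + 2^(-5) + 2^(-5) + 2^(-6) + 2^(-6) + 2^(-6) + 2^(-7)
= 0.25 + 0.125 + 0.0625 + 0.03125 + 0.03125 + 0.03125 + 0.015625 + 0.015625 + 0.015625 + 0.0078125
= 0.5859
Since 0.5859 ≤ 1, prefix-free code exists


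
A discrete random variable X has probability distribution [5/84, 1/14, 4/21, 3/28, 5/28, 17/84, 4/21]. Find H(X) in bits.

H(X) = -Σ p(x) log₂ p(x)
  -5/84 × log₂(5/84) = 0.2423
  -1/14 × log₂(1/14) = 0.2720
  -4/21 × log₂(4/21) = 0.4557
  -3/28 × log₂(3/28) = 0.3453
  -5/28 × log₂(5/28) = 0.4438
  -17/84 × log₂(17/84) = 0.4665
  -4/21 × log₂(4/21) = 0.4557
H(X) = 2.6811 bits


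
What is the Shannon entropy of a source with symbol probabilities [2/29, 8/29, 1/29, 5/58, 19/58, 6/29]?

H(X) = -Σ p(x) log₂ p(x)
  -2/29 × log₂(2/29) = 0.2661
  -8/29 × log₂(8/29) = 0.5125
  -1/29 × log₂(1/29) = 0.1675
  -5/58 × log₂(5/58) = 0.3048
  -19/58 × log₂(19/58) = 0.5274
  -6/29 × log₂(6/29) = 0.4703
H(X) = 2.2487 bits


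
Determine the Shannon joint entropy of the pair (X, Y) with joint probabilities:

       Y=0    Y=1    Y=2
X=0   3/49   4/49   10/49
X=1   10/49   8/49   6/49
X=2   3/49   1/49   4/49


H(X,Y) = -Σ p(x,y) log₂ p(x,y)
  p(0,0)=3/49: -0.0612 × log₂(0.0612) = 0.2467
  p(0,1)=4/49: -0.0816 × log₂(0.0816) = 0.2951
  p(0,2)=10/49: -0.2041 × log₂(0.2041) = 0.4679
  p(1,0)=10/49: -0.2041 × log₂(0.2041) = 0.4679
  p(1,1)=8/49: -0.1633 × log₂(0.1633) = 0.4269
  p(1,2)=6/49: -0.1224 × log₂(0.1224) = 0.3710
  p(2,0)=3/49: -0.0612 × log₂(0.0612) = 0.2467
  p(2,1)=1/49: -0.0204 × log₂(0.0204) = 0.1146
  p(2,2)=4/49: -0.0816 × log₂(0.0816) = 0.2951
H(X,Y) = 2.9319 bits


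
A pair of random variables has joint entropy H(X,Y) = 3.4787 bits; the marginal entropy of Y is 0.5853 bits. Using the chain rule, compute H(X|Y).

Chain rule: H(X,Y) = H(X|Y) + H(Y)
H(X|Y) = H(X,Y) - H(Y) = 3.4787 - 0.5853 = 2.8934 bits


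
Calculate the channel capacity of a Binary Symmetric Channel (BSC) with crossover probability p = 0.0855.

For BSC with error probability p:
C = 1 - H(p) where H(p) is binary entropy
H(0.0855) = -0.0855 × log₂(0.0855) - 0.9145 × log₂(0.9145)
H(p) = 0.4213
C = 1 - 0.4213 = 0.5787 bits/use


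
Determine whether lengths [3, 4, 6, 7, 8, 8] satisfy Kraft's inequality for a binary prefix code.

Kraft inequality: Σ 2^(-l_i) ≤ 1 for prefix-free code
Calculating: 2^(-3) + 2^(-4) + 2^(-6) + 2^(-7) + 2^(-8) + 2^(-8)
= 0.125 + 0.0625 + 0.015625 + 0.0078125 + 0.00390625 + 0.00390625
= 0.2188
Since 0.2188 ≤ 1, prefix-free code exists


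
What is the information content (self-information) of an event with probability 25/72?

Information content I(x) = -log₂(p(x))
I = -log₂(25/72) = -log₂(0.3472)
I = 1.5261 bits


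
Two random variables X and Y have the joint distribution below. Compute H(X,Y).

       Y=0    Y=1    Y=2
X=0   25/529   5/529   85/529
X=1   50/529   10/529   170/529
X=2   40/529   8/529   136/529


H(X,Y) = -Σ p(x,y) log₂ p(x,y)
  p(0,0)=25/529: -0.0473 × log₂(0.0473) = 0.2081
  p(0,1)=5/529: -0.0095 × log₂(0.0095) = 0.0636
  p(0,2)=85/529: -0.1607 × log₂(0.1607) = 0.4238
  p(1,0)=50/529: -0.0945 × log₂(0.0945) = 0.3217
  p(1,1)=10/529: -0.0189 × log₂(0.0189) = 0.1082
  p(1,2)=170/529: -0.3214 × log₂(0.3214) = 0.5263
  p(2,0)=40/529: -0.0756 × log₂(0.0756) = 0.2817
  p(2,1)=8/529: -0.0151 × log₂(0.0151) = 0.0914
  p(2,2)=136/529: -0.2571 × log₂(0.2571) = 0.5038
H(X,Y) = 2.5286 bits


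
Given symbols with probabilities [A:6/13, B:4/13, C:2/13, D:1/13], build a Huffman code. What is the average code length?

Huffman tree construction:
Combine smallest probabilities repeatedly
Resulting codes:
  A: 0 (length 1)
  B: 11 (length 2)
  C: 101 (length 3)
  D: 100 (length 3)
Average length = Σ p(s) × length(s) = 1.7692 bits


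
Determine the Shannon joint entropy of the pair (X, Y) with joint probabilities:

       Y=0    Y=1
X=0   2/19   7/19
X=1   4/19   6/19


H(X,Y) = -Σ p(x,y) log₂ p(x,y)
  p(0,0)=2/19: -0.1053 × log₂(0.1053) = 0.3419
  p(0,1)=7/19: -0.3684 × log₂(0.3684) = 0.5307
  p(1,0)=4/19: -0.2105 × log₂(0.2105) = 0.4732
  p(1,1)=6/19: -0.3158 × log₂(0.3158) = 0.5251
H(X,Y) = 1.8710 bits


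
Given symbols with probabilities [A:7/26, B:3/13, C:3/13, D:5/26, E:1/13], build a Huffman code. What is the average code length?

Huffman tree construction:
Combine smallest probabilities repeatedly
Resulting codes:
  A: 10 (length 2)
  B: 00 (length 2)
  C: 01 (length 2)
  D: 111 (length 3)
  E: 110 (length 3)
Average length = Σ p(s) × length(s) = 2.2692 bits


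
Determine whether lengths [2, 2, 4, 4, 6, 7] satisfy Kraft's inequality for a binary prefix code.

Kraft inequality: Σ 2^(-l_i) ≤ 1 for prefix-free code
Calculating: 2^(-2) + 2^(-2) + 2^(-4) + 2^(-4) + 2^(-6) + 2^(-7)
= 0.25 + 0.25 + 0.0625 + 0.0625 + 0.015625 + 0.0078125
= 0.6484
Since 0.6484 ≤ 1, prefix-free code exists


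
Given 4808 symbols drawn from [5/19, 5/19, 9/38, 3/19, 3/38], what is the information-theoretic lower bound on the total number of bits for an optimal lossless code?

Entropy H = 2.2155 bits/symbol
Minimum bits = H × n = 2.2155 × 4808
= 10652.09 bits


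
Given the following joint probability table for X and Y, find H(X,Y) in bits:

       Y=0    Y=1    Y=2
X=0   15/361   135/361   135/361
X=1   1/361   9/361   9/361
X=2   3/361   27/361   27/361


H(X,Y) = -Σ p(x,y) log₂ p(x,y)
  p(0,0)=15/361: -0.0416 × log₂(0.0416) = 0.1907
  p(0,1)=135/361: -0.3740 × log₂(0.3740) = 0.5307
  p(0,2)=135/361: -0.3740 × log₂(0.3740) = 0.5307
  p(1,0)=1/361: -0.0028 × log₂(0.0028) = 0.0235
  p(1,1)=9/361: -0.0249 × log₂(0.0249) = 0.1328
  p(1,2)=9/361: -0.0249 × log₂(0.0249) = 0.1328
  p(2,0)=3/361: -0.0083 × log₂(0.0083) = 0.0574
  p(2,1)=27/361: -0.0748 × log₂(0.0748) = 0.2798
  p(2,2)=27/361: -0.0748 × log₂(0.0748) = 0.2798
H(X,Y) = 2.1581 bits


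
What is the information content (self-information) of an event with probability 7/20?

Information content I(x) = -log₂(p(x))
I = -log₂(7/20) = -log₂(0.3500)
I = 1.5146 bits


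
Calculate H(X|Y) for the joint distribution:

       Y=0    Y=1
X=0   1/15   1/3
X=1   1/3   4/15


H(X|Y) = Σ_y p(y) H(X|Y=y)
  p(Y=0) = 2/5, H(X|Y=0) = 0.6500
  p(Y=1) = 3/5, H(X|Y=1) = 0.9911
H(X|Y) = 0.4000×0.6500 + 0.6000×0.9911 = 0.8547 bits


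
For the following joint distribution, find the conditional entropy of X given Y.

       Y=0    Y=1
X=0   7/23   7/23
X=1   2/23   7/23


H(X|Y) = Σ_y p(y) H(X|Y=y)
  p(Y=0) = 9/23, H(X|Y=0) = 0.7642
  p(Y=1) = 14/23, H(X|Y=1) = 1.0000
H(X|Y) = 0.3913×0.7642 + 0.6087×1.0000 = 0.9077 bits


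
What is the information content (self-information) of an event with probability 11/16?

Information content I(x) = -log₂(p(x))
I = -log₂(11/16) = -log₂(0.6875)
I = 0.5406 bits


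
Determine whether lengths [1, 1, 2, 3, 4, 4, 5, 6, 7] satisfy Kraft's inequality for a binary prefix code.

Kraft inequality: Σ 2^(-l_i) ≤ 1 for prefix-free code
Calculating: 2^(-1) + 2^(-1) + 2^(-2) + 2^(-3) + 2^(-4) + 2^(-4) + 2^(-5) + 2^(-6) + 2^(-7)
= 0.5 + 0.5 + 0.25 + 0.125 + 0.0625 + 0.0625 + 0.03125 + 0.015625 + 0.0078125
= 1.5547
Since 1.5547 > 1, prefix-free code does not exist


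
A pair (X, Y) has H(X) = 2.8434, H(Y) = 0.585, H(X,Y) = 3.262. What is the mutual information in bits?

I(X;Y) = H(X) + H(Y) - H(X,Y)
I(X;Y) = 2.8434 + 0.585 - 3.262 = 0.1664 bits


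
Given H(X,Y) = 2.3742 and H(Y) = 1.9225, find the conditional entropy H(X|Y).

Chain rule: H(X,Y) = H(X|Y) + H(Y)
H(X|Y) = H(X,Y) - H(Y) = 2.3742 - 1.9225 = 0.4517 bits


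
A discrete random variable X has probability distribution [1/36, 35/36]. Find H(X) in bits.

H(X) = -Σ p(x) log₂ p(x)
  -1/36 × log₂(1/36) = 0.1436
  -35/36 × log₂(35/36) = 0.0395
H(X) = 0.1831 bits


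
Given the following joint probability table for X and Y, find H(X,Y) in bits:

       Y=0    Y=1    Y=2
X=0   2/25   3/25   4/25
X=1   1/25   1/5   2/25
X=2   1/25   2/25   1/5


H(X,Y) = -Σ p(x,y) log₂ p(x,y)
  p(0,0)=2/25: -0.0800 × log₂(0.0800) = 0.2915
  p(0,1)=3/25: -0.1200 × log₂(0.1200) = 0.3671
  p(0,2)=4/25: -0.1600 × log₂(0.1600) = 0.4230
  p(1,0)=1/25: -0.0400 × log₂(0.0400) = 0.1858
  p(1,1)=1/5: -0.2000 × log₂(0.2000) = 0.4644
  p(1,2)=2/25: -0.0800 × log₂(0.0800) = 0.2915
  p(2,0)=1/25: -0.0400 × log₂(0.0400) = 0.1858
  p(2,1)=2/25: -0.0800 × log₂(0.0800) = 0.2915
  p(2,2)=1/5: -0.2000 × log₂(0.2000) = 0.4644
H(X,Y) = 2.9649 bits


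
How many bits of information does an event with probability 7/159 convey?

Information content I(x) = -log₂(p(x))
I = -log₂(7/159) = -log₂(0.0440)
I = 4.5055 bits


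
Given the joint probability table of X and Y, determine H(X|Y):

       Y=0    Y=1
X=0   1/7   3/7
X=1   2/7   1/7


H(X|Y) = Σ_y p(y) H(X|Y=y)
  p(Y=0) = 3/7, H(X|Y=0) = 0.9183
  p(Y=1) = 4/7, H(X|Y=1) = 0.8113
H(X|Y) = 0.4286×0.9183 + 0.5714×0.8113 = 0.8571 bits


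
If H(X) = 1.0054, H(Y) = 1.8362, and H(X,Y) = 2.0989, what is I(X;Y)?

I(X;Y) = H(X) + H(Y) - H(X,Y)
I(X;Y) = 1.0054 + 1.8362 - 2.0989 = 0.7427 bits


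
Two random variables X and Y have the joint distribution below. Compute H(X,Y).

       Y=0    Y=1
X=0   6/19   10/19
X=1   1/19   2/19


H(X,Y) = -Σ p(x,y) log₂ p(x,y)
  p(0,0)=6/19: -0.3158 × log₂(0.3158) = 0.5251
  p(0,1)=10/19: -0.5263 × log₂(0.5263) = 0.4874
  p(1,0)=1/19: -0.0526 × log₂(0.0526) = 0.2236
  p(1,1)=2/19: -0.1053 × log₂(0.1053) = 0.3419
H(X,Y) = 1.5780 bits


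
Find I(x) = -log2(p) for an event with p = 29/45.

Information content I(x) = -log₂(p(x))
I = -log₂(29/45) = -log₂(0.6444)
I = 0.6339 bits


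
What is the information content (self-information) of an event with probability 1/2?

Information content I(x) = -log₂(p(x))
I = -log₂(1/2) = -log₂(0.5000)
I = 1.0000 bits


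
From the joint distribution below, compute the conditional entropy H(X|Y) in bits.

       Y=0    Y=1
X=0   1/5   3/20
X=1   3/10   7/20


H(X|Y) = Σ_y p(y) H(X|Y=y)
  p(Y=0) = 1/2, H(X|Y=0) = 0.9710
  p(Y=1) = 1/2, H(X|Y=1) = 0.8813
H(X|Y) = 0.5000×0.9710 + 0.5000×0.8813 = 0.9261 bits


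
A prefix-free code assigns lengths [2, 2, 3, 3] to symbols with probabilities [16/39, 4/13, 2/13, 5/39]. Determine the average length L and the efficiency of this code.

Average length L = Σ p_i × l_i = 2.2821 bits
Entropy H = 1.8459 bits
Efficiency η = H/L × 100% = 80.89%


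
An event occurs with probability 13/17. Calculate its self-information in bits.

Information content I(x) = -log₂(p(x))
I = -log₂(13/17) = -log₂(0.7647)
I = 0.3870 bits


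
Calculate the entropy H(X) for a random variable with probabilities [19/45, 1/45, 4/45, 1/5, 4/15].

H(X) = -Σ p(x) log₂ p(x)
  -19/45 × log₂(19/45) = 0.5252
  -1/45 × log₂(1/45) = 0.1220
  -4/45 × log₂(4/45) = 0.3104
  -1/5 × log₂(1/5) = 0.4644
  -4/15 × log₂(4/15) = 0.5085
H(X) = 1.9305 bits


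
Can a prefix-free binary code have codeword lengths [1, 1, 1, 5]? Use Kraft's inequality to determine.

Kraft inequality: Σ 2^(-l_i) ≤ 1 for prefix-free code
Calculating: 2^(-1) + 2^(-1) + 2^(-1) + 2^(-5)
= 0.5 + 0.5 + 0.5 + 0.03125
= 1.5312
Since 1.5312 > 1, prefix-free code does not exist


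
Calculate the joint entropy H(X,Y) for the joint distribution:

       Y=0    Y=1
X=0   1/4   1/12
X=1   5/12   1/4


H(X,Y) = -Σ p(x,y) log₂ p(x,y)
  p(0,0)=1/4: -0.2500 × log₂(0.2500) = 0.5000
  p(0,1)=1/12: -0.0833 × log₂(0.0833) = 0.2987
  p(1,0)=5/12: -0.4167 × log₂(0.4167) = 0.5263
  p(1,1)=1/4: -0.2500 × log₂(0.2500) = 0.5000
H(X,Y) = 1.8250 bits


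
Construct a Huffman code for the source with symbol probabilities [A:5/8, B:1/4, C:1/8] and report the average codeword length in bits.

Huffman tree construction:
Combine smallest probabilities repeatedly
Resulting codes:
  A: 1 (length 1)
  B: 01 (length 2)
  C: 00 (length 2)
Average length = Σ p(s) × length(s) = 1.3750 bits


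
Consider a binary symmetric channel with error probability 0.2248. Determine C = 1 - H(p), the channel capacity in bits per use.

For BSC with error probability p:
C = 1 - H(p) where H(p) is binary entropy
H(0.2248) = -0.2248 × log₂(0.2248) - 0.7752 × log₂(0.7752)
H(p) = 0.7688
C = 1 - 0.7688 = 0.2312 bits/use


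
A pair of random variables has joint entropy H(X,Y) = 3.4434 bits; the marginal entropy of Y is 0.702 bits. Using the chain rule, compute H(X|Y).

Chain rule: H(X,Y) = H(X|Y) + H(Y)
H(X|Y) = H(X,Y) - H(Y) = 3.4434 - 0.702 = 2.7414 bits


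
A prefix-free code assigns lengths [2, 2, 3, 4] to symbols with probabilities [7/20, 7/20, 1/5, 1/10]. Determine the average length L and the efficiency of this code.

Average length L = Σ p_i × l_i = 2.4000 bits
Entropy H = 1.8568 bits
Efficiency η = H/L × 100% = 77.37%


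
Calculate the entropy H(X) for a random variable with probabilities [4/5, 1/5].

H(X) = -Σ p(x) log₂ p(x)
  -4/5 × log₂(4/5) = 0.2575
  -1/5 × log₂(1/5) = 0.4644
H(X) = 0.7219 bits


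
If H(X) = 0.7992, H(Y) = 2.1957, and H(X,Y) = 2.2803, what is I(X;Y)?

I(X;Y) = H(X) + H(Y) - H(X,Y)
I(X;Y) = 0.7992 + 2.1957 - 2.2803 = 0.7146 bits


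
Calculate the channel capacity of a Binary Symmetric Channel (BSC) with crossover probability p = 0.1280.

For BSC with error probability p:
C = 1 - H(p) where H(p) is binary entropy
H(0.1280) = -0.1280 × log₂(0.1280) - 0.8720 × log₂(0.8720)
H(p) = 0.5519
C = 1 - 0.5519 = 0.4481 bits/use


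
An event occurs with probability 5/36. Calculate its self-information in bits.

Information content I(x) = -log₂(p(x))
I = -log₂(5/36) = -log₂(0.1389)
I = 2.8480 bits


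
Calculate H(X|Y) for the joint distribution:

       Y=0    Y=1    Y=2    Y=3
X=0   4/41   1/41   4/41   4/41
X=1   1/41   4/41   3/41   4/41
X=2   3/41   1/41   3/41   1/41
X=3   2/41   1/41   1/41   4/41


H(X|Y) = Σ_y p(y) H(X|Y=y)
  p(Y=0) = 10/41, H(X|Y=0) = 1.8464
  p(Y=1) = 7/41, H(X|Y=1) = 1.6645
  p(Y=2) = 11/41, H(X|Y=2) = 1.8676
  p(Y=3) = 13/41, H(X|Y=3) = 1.8543
H(X|Y) = 0.2439×1.8464 + 0.1707×1.6645 + 0.2683×1.8676 + 0.3171×1.8543 = 1.8236 bits


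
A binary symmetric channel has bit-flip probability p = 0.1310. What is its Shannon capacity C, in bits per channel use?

For BSC with error probability p:
C = 1 - H(p) where H(p) is binary entropy
H(0.1310) = -0.1310 × log₂(0.1310) - 0.8690 × log₂(0.8690)
H(p) = 0.5602
C = 1 - 0.5602 = 0.4398 bits/use


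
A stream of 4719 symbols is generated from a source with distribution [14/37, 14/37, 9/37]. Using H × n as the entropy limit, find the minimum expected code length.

Entropy H = 1.5571 bits/symbol
Minimum bits = H × n = 1.5571 × 4719
= 7348.19 bits


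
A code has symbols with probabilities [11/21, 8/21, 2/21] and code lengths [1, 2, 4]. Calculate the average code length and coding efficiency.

Average length L = Σ p_i × l_i = 1.6667 bits
Entropy H = 1.3421 bits
Efficiency η = H/L × 100% = 80.53%


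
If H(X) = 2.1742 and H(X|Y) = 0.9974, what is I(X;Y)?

I(X;Y) = H(X) - H(X|Y)
I(X;Y) = 2.1742 - 0.9974 = 1.1768 bits


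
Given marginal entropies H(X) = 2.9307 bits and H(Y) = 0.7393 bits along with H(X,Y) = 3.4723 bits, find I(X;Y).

I(X;Y) = H(X) + H(Y) - H(X,Y)
I(X;Y) = 2.9307 + 0.7393 - 3.4723 = 0.1977 bits


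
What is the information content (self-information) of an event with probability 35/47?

Information content I(x) = -log₂(p(x))
I = -log₂(35/47) = -log₂(0.7447)
I = 0.4253 bits


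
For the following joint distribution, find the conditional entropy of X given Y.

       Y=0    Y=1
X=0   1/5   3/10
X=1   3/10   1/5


H(X|Y) = Σ_y p(y) H(X|Y=y)
  p(Y=0) = 1/2, H(X|Y=0) = 0.9710
  p(Y=1) = 1/2, H(X|Y=1) = 0.9710
H(X|Y) = 0.5000×0.9710 + 0.5000×0.9710 = 0.9710 bits


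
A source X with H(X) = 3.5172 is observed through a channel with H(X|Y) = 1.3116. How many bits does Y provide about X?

I(X;Y) = H(X) - H(X|Y)
I(X;Y) = 3.5172 - 1.3116 = 2.2056 bits


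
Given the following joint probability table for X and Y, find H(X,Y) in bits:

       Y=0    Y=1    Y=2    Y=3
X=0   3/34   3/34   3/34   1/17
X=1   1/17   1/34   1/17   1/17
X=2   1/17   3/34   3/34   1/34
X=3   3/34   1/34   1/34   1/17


H(X,Y) = -Σ p(x,y) log₂ p(x,y)
  p(0,0)=3/34: -0.0882 × log₂(0.0882) = 0.3090
  p(0,1)=3/34: -0.0882 × log₂(0.0882) = 0.3090
  p(0,2)=3/34: -0.0882 × log₂(0.0882) = 0.3090
  p(0,3)=1/17: -0.0588 × log₂(0.0588) = 0.2404
  p(1,0)=1/17: -0.0588 × log₂(0.0588) = 0.2404
  p(1,1)=1/34: -0.0294 × log₂(0.0294) = 0.1496
  p(1,2)=1/17: -0.0588 × log₂(0.0588) = 0.2404
  p(1,3)=1/17: -0.0588 × log₂(0.0588) = 0.2404
  p(2,0)=1/17: -0.0588 × log₂(0.0588) = 0.2404
  p(2,1)=3/34: -0.0882 × log₂(0.0882) = 0.3090
  p(2,2)=3/34: -0.0882 × log₂(0.0882) = 0.3090
  p(2,3)=1/34: -0.0294 × log₂(0.0294) = 0.1496
  p(3,0)=3/34: -0.0882 × log₂(0.0882) = 0.3090
  p(3,1)=1/34: -0.0294 × log₂(0.0294) = 0.1496
  p(3,2)=1/34: -0.0294 × log₂(0.0294) = 0.1496
  p(3,3)=1/17: -0.0588 × log₂(0.0588) = 0.2404
H(X,Y) = 3.8954 bits


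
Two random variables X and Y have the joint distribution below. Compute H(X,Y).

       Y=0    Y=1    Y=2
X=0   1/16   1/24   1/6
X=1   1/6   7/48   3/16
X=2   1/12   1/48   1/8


H(X,Y) = -Σ p(x,y) log₂ p(x,y)
  p(0,0)=1/16: -0.0625 × log₂(0.0625) = 0.2500
  p(0,1)=1/24: -0.0417 × log₂(0.0417) = 0.1910
  p(0,2)=1/6: -0.1667 × log₂(0.1667) = 0.4308
  p(1,0)=1/6: -0.1667 × log₂(0.1667) = 0.4308
  p(1,1)=7/48: -0.1458 × log₂(0.1458) = 0.4051
  p(1,2)=3/16: -0.1875 × log₂(0.1875) = 0.4528
  p(2,0)=1/12: -0.0833 × log₂(0.0833) = 0.2987
  p(2,1)=1/48: -0.0208 × log₂(0.0208) = 0.1164
  p(2,2)=1/8: -0.1250 × log₂(0.1250) = 0.3750
H(X,Y) = 2.9507 bits


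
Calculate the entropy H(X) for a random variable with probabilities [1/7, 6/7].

H(X) = -Σ p(x) log₂ p(x)
  -1/7 × log₂(1/7) = 0.4011
  -6/7 × log₂(6/7) = 0.1906
H(X) = 0.5917 bits


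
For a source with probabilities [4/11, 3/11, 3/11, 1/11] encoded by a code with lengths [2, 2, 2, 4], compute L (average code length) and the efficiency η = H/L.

Average length L = Σ p_i × l_i = 2.1818 bits
Entropy H = 1.8676 bits
Efficiency η = H/L × 100% = 85.60%


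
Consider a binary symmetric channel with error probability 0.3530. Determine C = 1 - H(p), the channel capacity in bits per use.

For BSC with error probability p:
C = 1 - H(p) where H(p) is binary entropy
H(0.3530) = -0.3530 × log₂(0.3530) - 0.6470 × log₂(0.6470)
H(p) = 0.9367
C = 1 - 0.9367 = 0.0633 bits/use


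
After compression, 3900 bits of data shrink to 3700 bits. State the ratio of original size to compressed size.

Compression ratio = Original / Compressed
= 3900 / 3700 = 1.05:1


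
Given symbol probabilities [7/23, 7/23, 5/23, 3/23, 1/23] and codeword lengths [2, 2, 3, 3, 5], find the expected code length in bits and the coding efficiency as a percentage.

Average length L = Σ p_i × l_i = 2.4783 bits
Entropy H = 2.1032 bits
Efficiency η = H/L × 100% = 84.87%


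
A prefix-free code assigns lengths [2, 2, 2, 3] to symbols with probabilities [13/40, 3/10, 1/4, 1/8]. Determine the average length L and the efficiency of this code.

Average length L = Σ p_i × l_i = 2.1250 bits
Entropy H = 1.9231 bits
Efficiency η = H/L × 100% = 90.50%


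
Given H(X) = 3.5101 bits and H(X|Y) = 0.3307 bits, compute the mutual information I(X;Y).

I(X;Y) = H(X) - H(X|Y)
I(X;Y) = 3.5101 - 0.3307 = 3.1794 bits


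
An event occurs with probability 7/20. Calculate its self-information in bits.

Information content I(x) = -log₂(p(x))
I = -log₂(7/20) = -log₂(0.3500)
I = 1.5146 bits


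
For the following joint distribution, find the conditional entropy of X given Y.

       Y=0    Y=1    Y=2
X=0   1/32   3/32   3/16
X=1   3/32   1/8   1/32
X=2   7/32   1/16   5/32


H(X|Y) = Σ_y p(y) H(X|Y=y)
  p(Y=0) = 11/32, H(X|Y=0) = 1.2407
  p(Y=1) = 9/32, H(X|Y=1) = 1.5305
  p(Y=2) = 3/8, H(X|Y=2) = 1.3250
H(X|Y) = 0.3438×1.2407 + 0.2812×1.5305 + 0.3750×1.3250 = 1.3538 bits


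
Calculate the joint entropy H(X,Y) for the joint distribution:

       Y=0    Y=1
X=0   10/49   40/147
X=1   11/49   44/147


H(X,Y) = -Σ p(x,y) log₂ p(x,y)
  p(0,0)=10/49: -0.2041 × log₂(0.2041) = 0.4679
  p(0,1)=40/147: -0.2721 × log₂(0.2721) = 0.5110
  p(1,0)=11/49: -0.2245 × log₂(0.2245) = 0.4838
  p(1,1)=44/147: -0.2993 × log₂(0.2993) = 0.5209
H(X,Y) = 1.9836 bits


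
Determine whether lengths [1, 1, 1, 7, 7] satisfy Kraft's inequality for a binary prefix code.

Kraft inequality: Σ 2^(-l_i) ≤ 1 for prefix-free code
Calculating: 2^(-1) + 2^(-1) + 2^(-1) + 2^(-7) + 2^(-7)
= 0.5 + 0.5 + 0.5 + 0.0078125 + 0.0078125
= 1.5156
Since 1.5156 > 1, prefix-free code does not exist


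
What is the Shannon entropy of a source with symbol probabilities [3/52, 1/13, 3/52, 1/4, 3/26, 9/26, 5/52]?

H(X) = -Σ p(x) log₂ p(x)
  -3/52 × log₂(3/52) = 0.2374
  -1/13 × log₂(1/13) = 0.2846
  -3/52 × log₂(3/52) = 0.2374
  -1/4 × log₂(1/4) = 0.5000
  -3/26 × log₂(3/26) = 0.3595
  -9/26 × log₂(9/26) = 0.5298
  -5/52 × log₂(5/52) = 0.3249
H(X) = 2.4736 bits


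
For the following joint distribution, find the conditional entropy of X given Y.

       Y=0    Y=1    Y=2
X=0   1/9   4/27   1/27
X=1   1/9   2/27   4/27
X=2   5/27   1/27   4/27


H(X|Y) = Σ_y p(y) H(X|Y=y)
  p(Y=0) = 11/27, H(X|Y=0) = 1.5395
  p(Y=1) = 7/27, H(X|Y=1) = 1.3788
  p(Y=2) = 1/3, H(X|Y=2) = 1.3921
H(X|Y) = 0.4074×1.5395 + 0.2593×1.3788 + 0.3333×1.3921 = 1.4487 bits


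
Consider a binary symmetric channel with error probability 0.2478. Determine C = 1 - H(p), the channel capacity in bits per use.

For BSC with error probability p:
C = 1 - H(p) where H(p) is binary entropy
H(0.2478) = -0.2478 × log₂(0.2478) - 0.7522 × log₂(0.7522)
H(p) = 0.8078
C = 1 - 0.8078 = 0.1922 bits/use


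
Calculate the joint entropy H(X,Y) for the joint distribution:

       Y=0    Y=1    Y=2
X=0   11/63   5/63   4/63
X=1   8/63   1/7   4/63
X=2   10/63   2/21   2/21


H(X,Y) = -Σ p(x,y) log₂ p(x,y)
  p(0,0)=11/63: -0.1746 × log₂(0.1746) = 0.4396
  p(0,1)=5/63: -0.0794 × log₂(0.0794) = 0.2901
  p(0,2)=4/63: -0.0635 × log₂(0.0635) = 0.2525
  p(1,0)=8/63: -0.1270 × log₂(0.1270) = 0.3781
  p(1,1)=1/7: -0.1429 × log₂(0.1429) = 0.4011
  p(1,2)=4/63: -0.0635 × log₂(0.0635) = 0.2525
  p(2,0)=10/63: -0.1587 × log₂(0.1587) = 0.4215
  p(2,1)=2/21: -0.0952 × log₂(0.0952) = 0.3231
  p(2,2)=2/21: -0.0952 × log₂(0.0952) = 0.3231
H(X,Y) = 3.0815 bits


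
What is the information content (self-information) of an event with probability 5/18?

Information content I(x) = -log₂(p(x))
I = -log₂(5/18) = -log₂(0.2778)
I = 1.8480 bits


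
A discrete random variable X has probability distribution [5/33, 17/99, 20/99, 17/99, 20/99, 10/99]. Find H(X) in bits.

H(X) = -Σ p(x) log₂ p(x)
  -5/33 × log₂(5/33) = 0.4125
  -17/99 × log₂(17/99) = 0.4365
  -20/99 × log₂(20/99) = 0.4661
  -17/99 × log₂(17/99) = 0.4365
  -20/99 × log₂(20/99) = 0.4661
  -10/99 × log₂(10/99) = 0.3341
H(X) = 2.5518 bits


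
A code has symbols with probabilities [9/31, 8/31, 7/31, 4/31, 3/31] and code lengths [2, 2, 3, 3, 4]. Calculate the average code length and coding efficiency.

Average length L = Σ p_i × l_i = 2.5484 bits
Entropy H = 2.2143 bits
Efficiency η = H/L × 100% = 86.89%


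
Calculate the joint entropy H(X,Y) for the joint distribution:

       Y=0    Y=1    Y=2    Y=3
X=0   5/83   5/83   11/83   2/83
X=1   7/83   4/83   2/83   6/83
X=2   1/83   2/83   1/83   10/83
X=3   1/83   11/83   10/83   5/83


H(X,Y) = -Σ p(x,y) log₂ p(x,y)
  p(0,0)=5/83: -0.0602 × log₂(0.0602) = 0.2442
  p(0,1)=5/83: -0.0602 × log₂(0.0602) = 0.2442
  p(0,2)=11/83: -0.1325 × log₂(0.1325) = 0.3864
  p(0,3)=2/83: -0.0241 × log₂(0.0241) = 0.1295
  p(1,0)=7/83: -0.0843 × log₂(0.0843) = 0.3009
  p(1,1)=4/83: -0.0482 × log₂(0.0482) = 0.2108
  p(1,2)=2/83: -0.0241 × log₂(0.0241) = 0.1295
  p(1,3)=6/83: -0.0723 × log₂(0.0723) = 0.2740
  p(2,0)=1/83: -0.0120 × log₂(0.0120) = 0.0768
  p(2,1)=2/83: -0.0241 × log₂(0.0241) = 0.1295
  p(2,2)=1/83: -0.0120 × log₂(0.0120) = 0.0768
  p(2,3)=10/83: -0.1205 × log₂(0.1205) = 0.3678
  p(3,0)=1/83: -0.0120 × log₂(0.0120) = 0.0768
  p(3,1)=11/83: -0.1325 × log₂(0.1325) = 0.3864
  p(3,2)=10/83: -0.1205 × log₂(0.1205) = 0.3678
  p(3,3)=5/83: -0.0602 × log₂(0.0602) = 0.2442
H(X,Y) = 3.6457 bits


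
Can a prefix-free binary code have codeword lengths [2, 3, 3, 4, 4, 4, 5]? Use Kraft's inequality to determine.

Kraft inequality: Σ 2^(-l_i) ≤ 1 for prefix-free code
Calculating: 2^(-2) + 2^(-3) + 2^(-3) + 2^(-4) + 2^(-4) + 2^(-4) + 2^(-5)
= 0.25 + 0.125 + 0.125 + 0.0625 + 0.0625 + 0.0625 + 0.03125
= 0.7188
Since 0.7188 ≤ 1, prefix-free code exists


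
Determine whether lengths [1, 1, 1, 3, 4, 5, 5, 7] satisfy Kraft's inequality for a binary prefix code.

Kraft inequality: Σ 2^(-l_i) ≤ 1 for prefix-free code
Calculating: 2^(-1) + 2^(-1) + 2^(-1) + 2^(-3) + 2^(-4) + 2^(-5) + 2^(-5) + 2^(-7)
= 0.5 + 0.5 + 0.5 + 0.125 + 0.0625 + 0.03125 + 0.03125 + 0.0078125
= 1.7578
Since 1.7578 > 1, prefix-free code does not exist


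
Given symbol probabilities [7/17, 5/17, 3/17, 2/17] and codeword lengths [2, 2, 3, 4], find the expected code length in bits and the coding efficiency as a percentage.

Average length L = Σ p_i × l_i = 2.4118 bits
Entropy H = 1.8512 bits
Efficiency η = H/L × 100% = 76.76%


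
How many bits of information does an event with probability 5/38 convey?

Information content I(x) = -log₂(p(x))
I = -log₂(5/38) = -log₂(0.1316)
I = 2.9260 bits


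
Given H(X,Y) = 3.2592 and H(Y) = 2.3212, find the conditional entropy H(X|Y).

Chain rule: H(X,Y) = H(X|Y) + H(Y)
H(X|Y) = H(X,Y) - H(Y) = 3.2592 - 2.3212 = 0.938 bits


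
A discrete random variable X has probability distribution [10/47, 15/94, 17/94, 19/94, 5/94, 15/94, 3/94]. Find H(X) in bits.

H(X) = -Σ p(x) log₂ p(x)
  -10/47 × log₂(10/47) = 0.4750
  -15/94 × log₂(15/94) = 0.4225
  -17/94 × log₂(17/94) = 0.4462
  -19/94 × log₂(19/94) = 0.4662
  -5/94 × log₂(5/94) = 0.2251
  -15/94 × log₂(15/94) = 0.4225
  -3/94 × log₂(3/94) = 0.1586
H(X) = 2.6162 bits


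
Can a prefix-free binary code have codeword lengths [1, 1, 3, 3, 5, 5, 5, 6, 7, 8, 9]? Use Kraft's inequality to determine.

Kraft inequality: Σ 2^(-l_i) ≤ 1 for prefix-free code
Calculating: 2^(-1) + 2^(-1) + 2^(-3) + 2^(-3) + 2^(-5) + 2^(-5) + 2^(-5) + 2^(-6) + 2^(-7) + 2^(-8) + 2^(-9)
= 0.5 + 0.5 + 0.125 + 0.125 + 0.03125 + 0.03125 + 0.03125 + 0.015625 + 0.0078125 + 0.00390625 + 0.001953125
= 1.3730
Since 1.3730 > 1, prefix-free code does not exist


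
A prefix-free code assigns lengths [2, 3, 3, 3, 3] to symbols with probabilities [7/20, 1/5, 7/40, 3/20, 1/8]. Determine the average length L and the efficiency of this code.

Average length L = Σ p_i × l_i = 2.6500 bits
Entropy H = 2.2201 bits
Efficiency η = H/L × 100% = 83.78%


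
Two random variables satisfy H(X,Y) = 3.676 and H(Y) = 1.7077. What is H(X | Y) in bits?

Chain rule: H(X,Y) = H(X|Y) + H(Y)
H(X|Y) = H(X,Y) - H(Y) = 3.676 - 1.7077 = 1.9683 bits


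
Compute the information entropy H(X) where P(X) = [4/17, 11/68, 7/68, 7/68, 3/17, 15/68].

H(X) = -Σ p(x) log₂ p(x)
  -4/17 × log₂(4/17) = 0.4912
  -11/68 × log₂(11/68) = 0.4251
  -7/68 × log₂(7/68) = 0.3377
  -7/68 × log₂(7/68) = 0.3377
  -3/17 × log₂(3/17) = 0.4416
  -15/68 × log₂(15/68) = 0.4810
H(X) = 2.5142 bits


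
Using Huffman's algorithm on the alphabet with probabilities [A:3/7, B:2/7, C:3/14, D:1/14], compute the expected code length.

Huffman tree construction:
Combine smallest probabilities repeatedly
Resulting codes:
  A: 0 (length 1)
  B: 10 (length 2)
  C: 111 (length 3)
  D: 110 (length 3)
Average length = Σ p(s) × length(s) = 1.8571 bits


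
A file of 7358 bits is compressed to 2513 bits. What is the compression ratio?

Compression ratio = Original / Compressed
= 7358 / 2513 = 2.93:1


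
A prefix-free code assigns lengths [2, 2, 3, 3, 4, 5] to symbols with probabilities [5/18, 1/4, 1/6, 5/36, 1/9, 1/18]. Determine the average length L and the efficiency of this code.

Average length L = Σ p_i × l_i = 2.6944 bits
Entropy H = 2.4236 bits
Efficiency η = H/L × 100% = 89.95%


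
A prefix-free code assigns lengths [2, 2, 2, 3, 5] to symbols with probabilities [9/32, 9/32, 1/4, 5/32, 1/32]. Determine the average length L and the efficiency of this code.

Average length L = Σ p_i × l_i = 2.2500 bits
Entropy H = 2.1041 bits
Efficiency η = H/L × 100% = 93.52%


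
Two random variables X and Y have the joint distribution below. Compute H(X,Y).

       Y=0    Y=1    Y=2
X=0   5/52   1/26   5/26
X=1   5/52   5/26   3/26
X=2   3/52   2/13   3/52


H(X,Y) = -Σ p(x,y) log₂ p(x,y)
  p(0,0)=5/52: -0.0962 × log₂(0.0962) = 0.3249
  p(0,1)=1/26: -0.0385 × log₂(0.0385) = 0.1808
  p(0,2)=5/26: -0.1923 × log₂(0.1923) = 0.4574
  p(1,0)=5/52: -0.0962 × log₂(0.0962) = 0.3249
  p(1,1)=5/26: -0.1923 × log₂(0.1923) = 0.4574
  p(1,2)=3/26: -0.1154 × log₂(0.1154) = 0.3595
  p(2,0)=3/52: -0.0577 × log₂(0.0577) = 0.2374
  p(2,1)=2/13: -0.1538 × log₂(0.1538) = 0.4155
  p(2,2)=3/52: -0.0577 × log₂(0.0577) = 0.2374
H(X,Y) = 2.9951 bits


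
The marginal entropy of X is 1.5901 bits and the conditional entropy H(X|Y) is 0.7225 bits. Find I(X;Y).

I(X;Y) = H(X) - H(X|Y)
I(X;Y) = 1.5901 - 0.7225 = 0.8676 bits


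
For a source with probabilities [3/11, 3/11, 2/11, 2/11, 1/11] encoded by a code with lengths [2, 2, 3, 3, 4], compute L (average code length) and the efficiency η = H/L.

Average length L = Σ p_i × l_i = 2.5455 bits
Entropy H = 2.2313 bits
Efficiency η = H/L × 100% = 87.66%


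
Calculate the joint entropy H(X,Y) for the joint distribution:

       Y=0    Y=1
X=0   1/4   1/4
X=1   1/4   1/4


H(X,Y) = -Σ p(x,y) log₂ p(x,y)
  p(0,0)=1/4: -0.2500 × log₂(0.2500) = 0.5000
  p(0,1)=1/4: -0.2500 × log₂(0.2500) = 0.5000
  p(1,0)=1/4: -0.2500 × log₂(0.2500) = 0.5000
  p(1,1)=1/4: -0.2500 × log₂(0.2500) = 0.5000
H(X,Y) = 2.0000 bits


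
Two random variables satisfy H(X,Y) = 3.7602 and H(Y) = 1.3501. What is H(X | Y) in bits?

Chain rule: H(X,Y) = H(X|Y) + H(Y)
H(X|Y) = H(X,Y) - H(Y) = 3.7602 - 1.3501 = 2.4101 bits


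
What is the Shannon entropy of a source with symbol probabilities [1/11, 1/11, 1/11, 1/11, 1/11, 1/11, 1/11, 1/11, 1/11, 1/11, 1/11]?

H(X) = -Σ p(x) log₂ p(x)
  -1/11 × log₂(1/11) = 0.3145
  -1/11 × log₂(1/11) = 0.3145
  -1/11 × log₂(1/11) = 0.3145
  -1/11 × log₂(1/11) = 0.3145
  -1/11 × log₂(1/11) = 0.3145
  -1/11 × log₂(1/11) = 0.3145
  -1/11 × log₂(1/11) = 0.3145
  -1/11 × log₂(1/11) = 0.3145
  -1/11 × log₂(1/11) = 0.3145
  -1/11 × log₂(1/11) = 0.3145
  -1/11 × log₂(1/11) = 0.3145
H(X) = 3.4594 bits
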